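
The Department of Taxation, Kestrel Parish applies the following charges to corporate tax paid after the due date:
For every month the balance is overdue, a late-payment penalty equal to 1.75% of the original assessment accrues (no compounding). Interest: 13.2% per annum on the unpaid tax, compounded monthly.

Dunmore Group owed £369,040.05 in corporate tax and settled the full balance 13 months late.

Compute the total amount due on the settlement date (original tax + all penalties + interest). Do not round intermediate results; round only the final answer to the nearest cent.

Late-payment penalty = 1.75% × £369,040.05 × 13 mo = £83,956.61…
Interest (13.2%/yr ÷ 12 = 1.1%/month): £369,040.05 × ((1 + 0.011)^13 − 1) = £56,400.1490…
Total = £369,040.05 + £83,956.6114… + £56,400.1490… = £509,396.81

£509,396.81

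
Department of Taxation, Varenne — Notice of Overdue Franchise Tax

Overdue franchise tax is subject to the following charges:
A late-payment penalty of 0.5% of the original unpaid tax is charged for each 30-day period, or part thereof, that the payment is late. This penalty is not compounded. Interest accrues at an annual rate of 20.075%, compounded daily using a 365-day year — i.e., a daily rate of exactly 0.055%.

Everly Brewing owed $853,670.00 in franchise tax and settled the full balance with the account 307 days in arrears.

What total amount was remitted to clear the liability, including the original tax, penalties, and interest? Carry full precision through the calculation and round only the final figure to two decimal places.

$1,057,601.16

Penalty periods: ⌈307/30⌉ = 11; penalty = 11 × 0.5% × $853,670.00 = $46,951.85
Interest: $853,670.00 × ((1 + 0.00055)^307 − 1) = $853,670.00 × 0.18388758… = $156,979.3111…
Total = $853,670.00 + $46,951.8500 + $156,979.3111… = $1,057,601.16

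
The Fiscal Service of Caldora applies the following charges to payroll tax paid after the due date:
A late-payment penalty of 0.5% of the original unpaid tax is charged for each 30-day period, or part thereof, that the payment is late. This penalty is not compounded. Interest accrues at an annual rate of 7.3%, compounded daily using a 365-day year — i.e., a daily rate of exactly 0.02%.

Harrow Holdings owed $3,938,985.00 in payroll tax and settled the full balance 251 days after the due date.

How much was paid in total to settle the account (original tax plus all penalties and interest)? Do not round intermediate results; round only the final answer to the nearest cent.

$4,319,002.89

Penalty periods: ⌈251/30⌉ = 9; penalty = 9 × 0.5% × $3,938,985.00 = $177,254.33…
Interest: $3,938,985.00 × ((1 + 0.0002)^251 − 1) = $3,938,985.00 × 0.05147609… = $202,763.5617…
Total = $3,938,985.00 + $177,254.3250 + $202,763.5617… = $4,319,002.89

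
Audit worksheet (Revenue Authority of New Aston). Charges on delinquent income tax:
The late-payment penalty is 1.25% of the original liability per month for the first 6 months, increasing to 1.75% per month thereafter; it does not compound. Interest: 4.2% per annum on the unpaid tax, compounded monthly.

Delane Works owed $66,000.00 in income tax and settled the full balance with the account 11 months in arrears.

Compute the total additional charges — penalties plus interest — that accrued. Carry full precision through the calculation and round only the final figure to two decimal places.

Penalty, months 1–6: 6 × 1.25% × $66,000.00 = $4,950.00
Penalty, months 7–11: 5 × 1.75% × $66,000.00 = $5,775.00
Interest (4.2%/yr ÷ 12 = 0.35%/month): $66,000.00 × ((1 + 0.0035)^11 − 1) = $2,585.9377…
Penalties + interest = $10,725.0000 + $2,585.9377… = $13,310.94

$13,310.94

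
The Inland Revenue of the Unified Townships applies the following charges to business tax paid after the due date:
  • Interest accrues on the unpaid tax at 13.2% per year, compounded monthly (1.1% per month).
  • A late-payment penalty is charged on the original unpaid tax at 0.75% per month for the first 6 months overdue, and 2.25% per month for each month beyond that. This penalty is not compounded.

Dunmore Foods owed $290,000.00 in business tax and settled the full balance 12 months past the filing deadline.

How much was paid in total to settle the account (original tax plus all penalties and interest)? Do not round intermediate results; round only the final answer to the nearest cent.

Penalty, months 1–6: 6 × 0.75% × $290,000.00 = $13,050.00
Penalty, months 7–12: 6 × 2.25% × $290,000.00 = $39,150.00
Interest: $290,000.00 × ((1 + 0.011)^12 − 1) = $290,000.00 × 0.1402862… = $40,682.9970…
Total = $290,000.00 + $52,200.0000 + $40,682.9970… = $382,883.00

$382,883.00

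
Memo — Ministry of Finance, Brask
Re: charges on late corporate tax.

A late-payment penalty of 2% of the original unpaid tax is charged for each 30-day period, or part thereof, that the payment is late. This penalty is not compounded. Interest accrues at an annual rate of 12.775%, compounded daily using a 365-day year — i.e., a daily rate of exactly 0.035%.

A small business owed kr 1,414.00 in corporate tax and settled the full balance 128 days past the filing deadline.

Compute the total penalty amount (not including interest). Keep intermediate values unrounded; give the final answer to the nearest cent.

Penalty periods: ⌈128/30⌉ = 5; penalty = 5 × 2% × kr 1,414.00 = kr 141.40

kr 141.40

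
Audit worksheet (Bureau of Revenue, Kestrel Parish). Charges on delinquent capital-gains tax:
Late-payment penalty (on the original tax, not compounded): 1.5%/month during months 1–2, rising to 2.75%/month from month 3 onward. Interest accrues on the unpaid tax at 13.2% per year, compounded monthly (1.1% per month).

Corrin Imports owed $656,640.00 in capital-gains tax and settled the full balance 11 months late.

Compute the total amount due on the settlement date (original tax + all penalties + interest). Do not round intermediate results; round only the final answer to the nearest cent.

$922,828.41

Penalty, months 1–2: 2 × 1.5% × $656,640.00 = $19,699.20
Penalty, months 3–11: 9 × 2.75% × $656,640.00 = $162,518.40
Interest: $656,640.00 × ((1 + 0.011)^11 − 1) = $656,640.00 × 0.1278795… = $83,970.8092…
Total = $656,640.00 + $182,217.6000 + $83,970.8092… = $922,828.41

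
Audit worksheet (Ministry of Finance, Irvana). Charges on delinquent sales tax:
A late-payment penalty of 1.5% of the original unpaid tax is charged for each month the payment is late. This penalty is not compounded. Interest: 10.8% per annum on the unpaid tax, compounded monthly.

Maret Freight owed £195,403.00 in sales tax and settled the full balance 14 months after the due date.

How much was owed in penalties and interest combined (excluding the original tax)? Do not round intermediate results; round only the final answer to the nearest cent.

£67,148.88

Late-payment penalty: 14 × 1.5% × £195,403.00 = £41,034.63
Interest (10.8%/yr ÷ 12 = 0.9%/month): £195,403.00 × ((1 + 0.009)^14 − 1) = £26,114.2516…
Penalties + interest = £41,034.6300 + £26,114.2516… = £67,148.88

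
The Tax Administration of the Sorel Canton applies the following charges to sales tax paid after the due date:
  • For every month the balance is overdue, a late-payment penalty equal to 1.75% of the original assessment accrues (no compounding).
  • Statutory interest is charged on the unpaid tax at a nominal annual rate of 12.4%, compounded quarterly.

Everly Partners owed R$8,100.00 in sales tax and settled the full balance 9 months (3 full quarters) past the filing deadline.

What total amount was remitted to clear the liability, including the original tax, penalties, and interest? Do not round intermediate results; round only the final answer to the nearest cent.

R$10,152.64

Late-payment penalty: 9 × 1.75% × R$8,100.00 = R$1,275.75
Interest (12.4%/yr ÷ 4 = 3.1%/quarter): R$8,100.00 × ((1 + 0.031)^3 − 1) = R$776.8936…
Total = R$8,100.00 + R$1,275.7500 + R$776.8936… = R$10,152.64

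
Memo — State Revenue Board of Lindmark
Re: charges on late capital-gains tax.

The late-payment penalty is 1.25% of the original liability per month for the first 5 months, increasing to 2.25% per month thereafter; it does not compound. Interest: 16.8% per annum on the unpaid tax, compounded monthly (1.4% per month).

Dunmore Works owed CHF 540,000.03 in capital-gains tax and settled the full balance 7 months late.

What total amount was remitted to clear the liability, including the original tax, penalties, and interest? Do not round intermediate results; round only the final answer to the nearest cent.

CHF 653,245.27

Penalty, months 1–5: 5 × 1.25% × CHF 540,000.03 = CHF 33,750.00…
Penalty, months 6–7: 2 × 2.25% × CHF 540,000.03 = CHF 24,300.00…
Interest: CHF 540,000.03 × ((1 + 0.014)^7 − 1) = CHF 540,000.03 × 0.1022134… = CHF 55,195.2369…
Total = CHF 540,000.03 + CHF 58,050.0032… + CHF 55,195.2369… = CHF 653,245.27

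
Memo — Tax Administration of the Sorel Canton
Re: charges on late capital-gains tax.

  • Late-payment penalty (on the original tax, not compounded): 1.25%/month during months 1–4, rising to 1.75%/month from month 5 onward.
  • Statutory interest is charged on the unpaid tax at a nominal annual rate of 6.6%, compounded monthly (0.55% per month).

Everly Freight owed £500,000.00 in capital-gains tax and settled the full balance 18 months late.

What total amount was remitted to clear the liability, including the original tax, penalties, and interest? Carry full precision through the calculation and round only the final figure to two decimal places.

£699,383.43

Penalty, months 1–4: 4 × 1.25% × £500,000.00 = £25,000.00
Penalty, months 5–18: 14 × 1.75% × £500,000.00 = £122,500.00
Interest: £500,000.00 × ((1 + 0.0055)^18 − 1) = £500,000.00 × 0.1037669… = £51,883.4279…
Total = £500,000.00 + £147,500.0000 + £51,883.4279… = £699,383.43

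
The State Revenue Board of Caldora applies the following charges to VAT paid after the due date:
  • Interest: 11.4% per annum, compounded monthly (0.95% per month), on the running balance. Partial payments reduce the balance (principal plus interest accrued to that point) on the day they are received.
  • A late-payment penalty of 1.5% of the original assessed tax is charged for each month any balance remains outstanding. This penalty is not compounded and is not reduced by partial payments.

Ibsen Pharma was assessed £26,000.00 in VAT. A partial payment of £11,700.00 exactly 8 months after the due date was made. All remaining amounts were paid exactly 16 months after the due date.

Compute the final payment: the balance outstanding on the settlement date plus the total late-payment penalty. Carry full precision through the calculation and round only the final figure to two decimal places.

Balance at month 8: £26,000.0000 × (1 + 0.0095)^8 = £28,042.9653…
After £11,700.00 payment: £28,042.9653… − £11,700.00 = £16,342.9653…
Balance at month 16: £16,342.9653… × (1 + 0.0095)^8 = £17,627.1234…
Penalty: 16 × 1.5% × £26,000.00 = £6,240.00
Final settlement = outstanding balance + penalty = £17,627.1234… + £6,240.00 = £23,867.12

£23,867.12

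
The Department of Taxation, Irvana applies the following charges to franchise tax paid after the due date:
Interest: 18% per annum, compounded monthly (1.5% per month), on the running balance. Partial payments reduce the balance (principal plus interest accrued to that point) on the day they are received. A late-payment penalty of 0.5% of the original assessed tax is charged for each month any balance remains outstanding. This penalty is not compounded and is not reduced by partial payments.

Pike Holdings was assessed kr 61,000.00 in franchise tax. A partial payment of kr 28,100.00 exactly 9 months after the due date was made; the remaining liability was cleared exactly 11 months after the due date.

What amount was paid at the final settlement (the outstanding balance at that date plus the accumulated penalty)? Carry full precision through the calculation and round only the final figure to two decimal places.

kr 46,260.56

Balance at month 9: kr 61,000.0000 × (1 + 0.015)^9 = kr 69,746.7885…
After kr 28,100.00 payment: kr 69,746.7885… − kr 28,100.00 = kr 41,646.7885…
Balance at month 11: kr 41,646.7885… × (1 + 0.015)^2 = kr 42,905.5627…
Penalty: 11 × 0.5% × kr 61,000.00 = kr 3,355.00
Final settlement = outstanding balance + penalty = kr 42,905.5627… + kr 3,355.00 = kr 46,260.56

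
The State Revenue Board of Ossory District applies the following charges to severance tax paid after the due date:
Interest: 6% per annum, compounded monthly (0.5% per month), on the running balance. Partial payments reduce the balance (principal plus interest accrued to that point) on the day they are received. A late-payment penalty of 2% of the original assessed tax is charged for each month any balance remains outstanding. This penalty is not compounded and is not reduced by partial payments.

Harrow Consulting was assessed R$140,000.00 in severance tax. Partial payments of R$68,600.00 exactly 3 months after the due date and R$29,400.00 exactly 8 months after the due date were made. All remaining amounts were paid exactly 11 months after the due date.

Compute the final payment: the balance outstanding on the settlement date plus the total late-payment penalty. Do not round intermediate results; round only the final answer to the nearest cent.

R$77,459.70

Balance at month 3: R$140,000.0000 × (1 + 0.005)^3 = R$142,110.5175
After R$68,600.00 payment: R$142,110.5175 − R$68,600.00 = R$73,510.5175
Balance at month 8: R$73,510.5175 × (1 + 0.005)^5 = R$75,366.7502…
After R$29,400.00 payment: R$75,366.7502… − R$29,400.00 = R$45,966.7502…
Balance at month 11: R$45,966.7502… × (1 + 0.005)^3 = R$46,659.7047…
Penalty: 11 × 2% × R$140,000.00 = R$30,800.00
Final settlement = outstanding balance + penalty = R$46,659.7047… + R$30,800.00 = R$77,459.70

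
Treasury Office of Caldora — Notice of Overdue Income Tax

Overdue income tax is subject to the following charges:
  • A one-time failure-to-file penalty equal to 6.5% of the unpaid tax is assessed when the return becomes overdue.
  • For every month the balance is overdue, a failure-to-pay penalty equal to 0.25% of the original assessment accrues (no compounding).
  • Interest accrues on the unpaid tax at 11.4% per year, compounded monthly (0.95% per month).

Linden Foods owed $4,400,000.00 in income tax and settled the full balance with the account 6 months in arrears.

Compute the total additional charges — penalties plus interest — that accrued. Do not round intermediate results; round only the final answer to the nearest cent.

Failure-to-file penalty: 6.5% × $4,400,000.00 = $286,000.00
Failure-to-pay penalty = 0.25% × $4,400,000.00 × 6 mo = $66,000.00
Interest: $4,400,000.00 × ((1 + 0.0095)^6 − 1) = $4,400,000.00 × 0.0583710… = $256,832.4886…
Penalties + interest = $352,000.0000 + $256,832.4886… = $608,832.49

$608,832.49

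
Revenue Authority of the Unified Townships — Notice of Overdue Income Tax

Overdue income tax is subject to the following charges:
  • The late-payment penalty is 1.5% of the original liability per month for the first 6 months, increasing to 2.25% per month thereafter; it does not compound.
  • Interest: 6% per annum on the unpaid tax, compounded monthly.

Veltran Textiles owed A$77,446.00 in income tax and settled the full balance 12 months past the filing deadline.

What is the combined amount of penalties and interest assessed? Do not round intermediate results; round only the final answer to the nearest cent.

A$22,202.05

Penalty, months 1–6: 6 × 1.5% × A$77,446.00 = A$6,970.14
Penalty, months 7–12: 6 × 2.25% × A$77,446.00 = A$10,455.21
Interest (6%/yr ÷ 12 = 0.5%/month): A$77,446.00 × ((1 + 0.005)^12 − 1) = A$4,776.6998…
Penalties + interest = A$17,425.3500 + A$4,776.6998… = A$22,202.05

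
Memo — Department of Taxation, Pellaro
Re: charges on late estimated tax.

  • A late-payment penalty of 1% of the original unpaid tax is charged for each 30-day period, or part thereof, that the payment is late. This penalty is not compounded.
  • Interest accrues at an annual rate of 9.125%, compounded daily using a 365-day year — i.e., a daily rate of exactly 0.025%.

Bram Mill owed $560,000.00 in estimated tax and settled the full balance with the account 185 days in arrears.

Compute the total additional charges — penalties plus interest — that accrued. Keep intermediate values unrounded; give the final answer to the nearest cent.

Penalty periods: ⌈185/30⌉ = 7; penalty = 7 × 1% × $560,000.00 = $39,200.00
Interest: $560,000.00 × ((1 + 0.00025)^185 − 1) = $560,000.00 × 0.04733016… = $26,504.8887…
Penalties + interest = $39,200.0000 + $26,504.8887… = $65,704.89

$65,704.89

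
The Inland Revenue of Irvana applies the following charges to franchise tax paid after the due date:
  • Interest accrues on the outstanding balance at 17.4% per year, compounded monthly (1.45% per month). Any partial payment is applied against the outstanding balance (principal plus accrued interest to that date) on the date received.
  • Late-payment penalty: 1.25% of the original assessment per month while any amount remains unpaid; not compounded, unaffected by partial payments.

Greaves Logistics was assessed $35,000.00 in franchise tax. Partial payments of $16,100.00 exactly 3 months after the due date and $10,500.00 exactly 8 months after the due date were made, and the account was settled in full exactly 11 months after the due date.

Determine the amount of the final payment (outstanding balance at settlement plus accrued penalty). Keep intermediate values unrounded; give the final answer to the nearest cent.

$16,789.27

Balance at month 3: $35,000.0000 × (1 + 0.0145)^3 = $36,544.6830…
After $16,100.00 payment: $36,544.6830… − $16,100.00 = $20,444.6830…
Balance at month 8: $20,444.6830… × (1 + 0.0145)^5 = $21,970.5352…
After $10,500.00 payment: $21,970.5352… − $10,500.00 = $11,470.5352…
Balance at month 11: $11,470.5352… × (1 + 0.0145)^3 = $11,976.7735…
Penalty: 11 × 1.25% × $35,000.00 = $4,812.50
Final settlement = outstanding balance + penalty = $11,976.7735… + $4,812.50 = $16,789.27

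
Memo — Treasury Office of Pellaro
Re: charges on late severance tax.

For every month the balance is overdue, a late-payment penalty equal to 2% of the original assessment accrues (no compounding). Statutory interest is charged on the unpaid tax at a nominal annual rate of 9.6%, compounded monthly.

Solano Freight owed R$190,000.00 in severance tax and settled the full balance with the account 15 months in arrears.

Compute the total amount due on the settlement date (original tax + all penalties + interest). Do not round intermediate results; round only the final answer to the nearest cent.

Late-payment penalty: 15 × 2% × R$190,000.00 = R$57,000.00
Interest (9.6%/yr ÷ 12 = 0.8%/month): R$190,000.00 × ((1 + 0.008)^15 − 1) = R$24,122.1436…
Total = R$190,000.00 + R$57,000.0000 + R$24,122.1436… = R$271,122.14

R$271,122.14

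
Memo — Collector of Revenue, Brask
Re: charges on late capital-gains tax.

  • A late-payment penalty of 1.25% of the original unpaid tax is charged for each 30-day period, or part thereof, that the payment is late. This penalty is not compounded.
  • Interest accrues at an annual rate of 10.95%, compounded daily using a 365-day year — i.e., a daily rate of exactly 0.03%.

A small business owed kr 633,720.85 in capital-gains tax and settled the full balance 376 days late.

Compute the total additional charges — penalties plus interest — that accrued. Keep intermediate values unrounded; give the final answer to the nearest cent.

Penalty periods: ⌈376/30⌉ = 13; penalty = 13 × 1.25% × kr 633,720.85 = kr 102,979.64…
Interest: kr 633,720.85 × ((1 + 0.0003)^376 − 1) = kr 633,720.85 × 0.11938909… = kr 75,659.3572…
Penalties + interest = kr 102,979.6381… + kr 75,659.3572… = kr 178,639.00

kr 178,639.00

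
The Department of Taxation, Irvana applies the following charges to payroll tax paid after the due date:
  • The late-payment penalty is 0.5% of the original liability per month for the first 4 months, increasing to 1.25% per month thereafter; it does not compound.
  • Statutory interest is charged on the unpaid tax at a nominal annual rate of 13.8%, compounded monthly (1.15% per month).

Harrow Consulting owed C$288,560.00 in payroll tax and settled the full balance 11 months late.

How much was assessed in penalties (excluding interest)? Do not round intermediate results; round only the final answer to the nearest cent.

Penalty, months 1–4: 4 × 0.5% × C$288,560.00 = C$5,771.20
Penalty, months 5–11: 7 × 1.25% × C$288,560.00 = C$25,249.00
Total penalty = C$5,771.20 + C$25,249.00 = C$31,020.20

C$31,020.20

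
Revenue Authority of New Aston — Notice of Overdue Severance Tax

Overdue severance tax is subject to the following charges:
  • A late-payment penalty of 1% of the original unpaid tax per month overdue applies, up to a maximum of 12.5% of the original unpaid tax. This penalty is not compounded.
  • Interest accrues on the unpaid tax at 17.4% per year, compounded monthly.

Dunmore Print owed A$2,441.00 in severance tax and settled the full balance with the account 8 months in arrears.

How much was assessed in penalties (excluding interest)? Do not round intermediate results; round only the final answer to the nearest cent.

A$195.28

Penalty: 8 × 1% × A$2,441.00 = A$195.28 (below the 12.5% cap of A$305.13…)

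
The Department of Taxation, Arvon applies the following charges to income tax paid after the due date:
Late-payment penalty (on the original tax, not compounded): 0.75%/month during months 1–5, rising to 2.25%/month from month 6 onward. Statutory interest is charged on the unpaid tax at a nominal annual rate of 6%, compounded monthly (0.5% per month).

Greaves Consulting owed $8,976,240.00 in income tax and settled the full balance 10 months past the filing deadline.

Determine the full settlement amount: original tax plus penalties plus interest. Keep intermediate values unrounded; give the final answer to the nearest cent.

Penalty, months 1–5: 5 × 0.75% × $8,976,240.00 = $336,609.00
Penalty, months 6–10: 5 × 2.25% × $8,976,240.00 = $1,009,827.00
Interest: $8,976,240.00 × ((1 + 0.005)^10 − 1) = $8,976,240.00 × 0.0511401… = $459,046.0988…
Total = $8,976,240.00 + $1,346,436.0000 + $459,046.0988… = $10,781,722.10

$10,781,722.10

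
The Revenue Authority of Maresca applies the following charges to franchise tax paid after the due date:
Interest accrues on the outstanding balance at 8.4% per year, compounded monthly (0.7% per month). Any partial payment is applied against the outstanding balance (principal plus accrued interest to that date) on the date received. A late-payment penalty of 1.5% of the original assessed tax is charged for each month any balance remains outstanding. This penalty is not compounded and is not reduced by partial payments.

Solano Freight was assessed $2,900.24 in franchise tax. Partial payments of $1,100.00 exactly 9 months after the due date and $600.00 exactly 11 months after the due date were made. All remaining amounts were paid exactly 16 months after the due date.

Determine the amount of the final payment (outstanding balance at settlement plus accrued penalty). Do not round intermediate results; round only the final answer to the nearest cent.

$2,162.41

Balance at month 9: $2,900.2400 × (1 + 0.007)^9 = $3,088.1556…
After $1,100.00 payment: $3,088.1556… − $1,100.00 = $1,988.1556…
Balance at month 11: $1,988.1556… × (1 + 0.007)^2 = $2,016.0872…
After $600.00 payment: $2,016.0872… − $600.00 = $1,416.0872…
Balance at month 16: $1,416.0872… × (1 + 0.007)^5 = $1,466.3490…
Penalty: 16 × 1.5% × $2,900.24 = $696.06…
Final settlement = outstanding balance + penalty = $1,466.3490… + $696.06… = $2,162.41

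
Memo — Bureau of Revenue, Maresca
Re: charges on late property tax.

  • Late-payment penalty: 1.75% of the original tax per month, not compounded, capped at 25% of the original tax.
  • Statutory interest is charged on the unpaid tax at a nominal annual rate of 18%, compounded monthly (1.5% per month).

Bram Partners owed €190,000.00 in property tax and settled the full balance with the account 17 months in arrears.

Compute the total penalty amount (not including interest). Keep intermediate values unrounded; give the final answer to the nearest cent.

€47,500.00

Penalty (uncapped): 17 × 1.75% × €190,000.00 = €56,525.00; cap = 25% × €190,000.00 = €47,500.00 → penalty = €47,500.00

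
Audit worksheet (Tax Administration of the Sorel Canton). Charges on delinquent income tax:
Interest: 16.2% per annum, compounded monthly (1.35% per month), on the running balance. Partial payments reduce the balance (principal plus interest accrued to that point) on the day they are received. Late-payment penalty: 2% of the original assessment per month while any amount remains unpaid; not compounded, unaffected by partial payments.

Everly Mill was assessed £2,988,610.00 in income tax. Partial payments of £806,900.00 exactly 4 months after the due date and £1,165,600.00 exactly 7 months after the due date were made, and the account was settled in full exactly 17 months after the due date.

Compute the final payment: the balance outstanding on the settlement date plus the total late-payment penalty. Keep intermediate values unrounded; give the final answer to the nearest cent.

£2,476,507.33

Balance at month 4: £2,988,610.0000 × (1 + 0.0135)^4 = £3,153,292.4967…
After £806,900.00 payment: £3,153,292.4967… − £806,900.00 = £2,346,392.4967…
Balance at month 7: £2,346,392.4967… × (1 + 0.0135)^3 = £2,442,710.0559…
After £1,165,600.00 payment: £2,442,710.0559… − £1,165,600.00 = £1,277,110.0559…
Balance at month 17: £1,277,110.0559… × (1 + 0.0135)^10 = £1,460,379.9267…
Penalty: 17 × 2% × £2,988,610.00 = £1,016,127.40
Final settlement = outstanding balance + penalty = £1,460,379.9267… + £1,016,127.40 = £2,476,507.33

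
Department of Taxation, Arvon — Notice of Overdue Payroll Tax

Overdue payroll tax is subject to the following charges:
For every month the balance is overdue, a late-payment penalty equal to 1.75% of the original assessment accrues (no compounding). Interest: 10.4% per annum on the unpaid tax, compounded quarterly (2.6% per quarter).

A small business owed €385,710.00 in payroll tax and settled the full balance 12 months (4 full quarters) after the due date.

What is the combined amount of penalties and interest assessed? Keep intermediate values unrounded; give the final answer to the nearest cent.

Late-payment penalty = 1.75% × €385,710.00 × 12 mo = €80,999.10
Interest: €385,710.00 × ((1 + 0.026)^4 − 1) = €385,710.00 × 0.1081268… = €41,705.5730…
Penalties + interest = €80,999.1000 + €41,705.5730… = €122,704.67

€122,704.67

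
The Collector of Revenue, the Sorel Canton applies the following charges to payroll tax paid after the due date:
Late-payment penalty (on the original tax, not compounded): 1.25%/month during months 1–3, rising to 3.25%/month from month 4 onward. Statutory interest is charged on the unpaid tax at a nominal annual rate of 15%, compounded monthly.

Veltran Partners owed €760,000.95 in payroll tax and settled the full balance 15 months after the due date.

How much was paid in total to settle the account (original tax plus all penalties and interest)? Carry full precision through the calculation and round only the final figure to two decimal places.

Penalty, months 1–3: 3 × 1.25% × €760,000.95 = €28,500.04…
Penalty, months 4–15: 12 × 3.25% × €760,000.95 = €296,400.37…
Interest (15%/yr ÷ 12 = 1.25%/month): €760,000.95 × ((1 + 0.0125)^15 − 1) = €155,670.3736…
Total = €760,000.95 + €324,900.4061… + €155,670.3736… = €1,240,571.73

€1,240,571.73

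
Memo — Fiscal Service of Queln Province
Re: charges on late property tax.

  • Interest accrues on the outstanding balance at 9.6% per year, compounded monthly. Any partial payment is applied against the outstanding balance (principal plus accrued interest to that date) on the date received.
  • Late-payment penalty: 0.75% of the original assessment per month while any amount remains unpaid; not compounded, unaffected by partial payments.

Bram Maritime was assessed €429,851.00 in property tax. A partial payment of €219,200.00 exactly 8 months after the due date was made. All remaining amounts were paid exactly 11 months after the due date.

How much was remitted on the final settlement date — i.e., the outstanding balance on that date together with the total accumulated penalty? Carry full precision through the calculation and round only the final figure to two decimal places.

€280,187.57

Monthly rate = 9.6% ÷ 12 = 0.8%
Balance at month 8: €429,851.0000 × (1 + 0.008)^8 = €458,144.2057…
After €219,200.00 payment: €458,144.2057… − €219,200.00 = €238,944.2057…
Balance at month 11: €238,944.2057… × (1 + 0.008)^3 = €244,724.8663…
Penalty: 11 × 0.75% × €429,851.00 = €35,462.71…
Final settlement = outstanding balance + penalty = €244,724.8663… + €35,462.71… = €280,187.57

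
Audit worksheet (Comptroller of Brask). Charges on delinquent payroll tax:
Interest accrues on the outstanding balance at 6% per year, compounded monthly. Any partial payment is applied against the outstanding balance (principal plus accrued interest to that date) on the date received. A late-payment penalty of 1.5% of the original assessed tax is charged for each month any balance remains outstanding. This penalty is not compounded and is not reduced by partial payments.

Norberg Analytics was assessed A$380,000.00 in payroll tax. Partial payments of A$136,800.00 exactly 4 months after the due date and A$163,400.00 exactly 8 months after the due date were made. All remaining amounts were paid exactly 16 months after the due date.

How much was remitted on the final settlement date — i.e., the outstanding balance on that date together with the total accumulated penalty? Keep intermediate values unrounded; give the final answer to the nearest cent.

A$187,477.98

Monthly rate = 6% ÷ 12 = 0.5%
Balance at month 4: A$380,000.0000 × (1 + 0.005)^4 = A$387,657.1902…
After A$136,800.00 payment: A$387,657.1902… − A$136,800.00 = A$250,857.1902…
Balance at month 8: A$250,857.1902… × (1 + 0.005)^4 = A$255,912.0882…
After A$163,400.00 payment: A$255,912.0882… − A$163,400.00 = A$92,512.0882…
Balance at month 16: A$92,512.0882… × (1 + 0.005)^8 = A$96,277.9818…
Penalty: 16 × 1.5% × A$380,000.00 = A$91,200.00
Final settlement = outstanding balance + penalty = A$96,277.9818… + A$91,200.00 = A$187,477.98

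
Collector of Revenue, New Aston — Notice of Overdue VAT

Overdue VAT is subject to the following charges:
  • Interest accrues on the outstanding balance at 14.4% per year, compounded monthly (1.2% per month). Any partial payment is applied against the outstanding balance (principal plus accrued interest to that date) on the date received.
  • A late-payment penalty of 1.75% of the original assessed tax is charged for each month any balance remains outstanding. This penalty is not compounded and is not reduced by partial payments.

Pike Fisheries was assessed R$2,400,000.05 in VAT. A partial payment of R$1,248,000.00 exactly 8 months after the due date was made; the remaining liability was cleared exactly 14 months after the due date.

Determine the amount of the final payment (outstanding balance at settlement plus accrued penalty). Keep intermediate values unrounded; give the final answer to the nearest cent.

Balance at month 8: R$2,400,000.0500 × (1 + 0.012)^8 = R$2,640,312.6155…
After R$1,248,000.00 payment: R$2,640,312.6155… − R$1,248,000.00 = R$1,392,312.6155…
Balance at month 14: R$1,392,312.6155… × (1 + 0.012)^6 = R$1,495,615.0725…
Penalty: 14 × 1.75% × R$2,400,000.05 = R$588,000.01…
Final settlement = outstanding balance + penalty = R$1,495,615.0725… + R$588,000.01… = R$2,083,615.08

R$2,083,615.08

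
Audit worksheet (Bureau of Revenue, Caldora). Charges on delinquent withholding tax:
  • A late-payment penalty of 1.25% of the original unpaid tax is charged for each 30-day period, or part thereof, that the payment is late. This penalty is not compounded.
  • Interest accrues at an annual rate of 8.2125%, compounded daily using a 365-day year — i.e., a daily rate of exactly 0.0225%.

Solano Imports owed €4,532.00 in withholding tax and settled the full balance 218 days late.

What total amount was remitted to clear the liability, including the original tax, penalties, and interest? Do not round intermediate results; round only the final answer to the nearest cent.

Penalty periods: ⌈218/30⌉ = 8; penalty = 8 × 1.25% × €4,532.00 = €453.20
Interest: €4,532.00 × ((1 + 0.000225)^218 − 1) = €4,532.00 × 0.05026707… = €227.8104…
Total = €4,532.00 + €453.2000 + €227.8104… = €5,213.01

€5,213.01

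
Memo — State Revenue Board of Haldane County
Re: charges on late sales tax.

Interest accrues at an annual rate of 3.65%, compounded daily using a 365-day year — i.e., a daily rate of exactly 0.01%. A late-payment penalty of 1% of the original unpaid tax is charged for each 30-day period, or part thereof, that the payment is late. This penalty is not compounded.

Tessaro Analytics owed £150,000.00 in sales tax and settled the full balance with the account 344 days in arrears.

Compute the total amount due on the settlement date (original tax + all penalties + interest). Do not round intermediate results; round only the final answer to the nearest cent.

£173,249.51

Penalty periods: ⌈344/30⌉ = 12; penalty = 12 × 1% × £150,000.00 = £18,000.00
Interest: £150,000.00 × ((1 + 0.0001)^344 − 1) = £150,000.00 × 0.03499674… = £5,249.5115…
Total = £150,000.00 + £18,000.0000 + £5,249.5115… = £173,249.51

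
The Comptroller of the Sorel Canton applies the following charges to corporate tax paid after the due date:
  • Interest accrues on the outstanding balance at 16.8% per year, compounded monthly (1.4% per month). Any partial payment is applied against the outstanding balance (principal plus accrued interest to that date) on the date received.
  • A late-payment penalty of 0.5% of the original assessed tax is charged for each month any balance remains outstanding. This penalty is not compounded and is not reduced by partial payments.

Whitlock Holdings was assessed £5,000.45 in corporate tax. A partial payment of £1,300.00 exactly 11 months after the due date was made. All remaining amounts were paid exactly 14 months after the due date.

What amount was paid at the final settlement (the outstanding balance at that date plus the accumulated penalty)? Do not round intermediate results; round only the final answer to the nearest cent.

£5,069.58

Balance at month 11: £5,000.4500 × (1 + 0.014)^11 = £5,826.7528…
After £1,300.00 payment: £5,826.7528… − £1,300.00 = £4,526.7528…
Balance at month 14: £4,526.7528… × (1 + 0.014)^3 = £4,719.5506…
Penalty: 14 × 0.5% × £5,000.45 = £350.03…
Final settlement = outstanding balance + penalty = £4,719.5506… + £350.03… = £5,069.58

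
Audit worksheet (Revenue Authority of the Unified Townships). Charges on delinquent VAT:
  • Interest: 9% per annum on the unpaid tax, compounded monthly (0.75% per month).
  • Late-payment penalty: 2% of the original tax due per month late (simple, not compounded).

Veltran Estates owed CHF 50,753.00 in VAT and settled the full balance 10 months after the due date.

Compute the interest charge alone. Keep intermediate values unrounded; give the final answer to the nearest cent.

CHF 3,937.55

Interest: CHF 50,753.00 × ((1 + 0.0075)^10 − 1) = CHF 50,753.00 × 0.0775825… = CHF 3,937.5469…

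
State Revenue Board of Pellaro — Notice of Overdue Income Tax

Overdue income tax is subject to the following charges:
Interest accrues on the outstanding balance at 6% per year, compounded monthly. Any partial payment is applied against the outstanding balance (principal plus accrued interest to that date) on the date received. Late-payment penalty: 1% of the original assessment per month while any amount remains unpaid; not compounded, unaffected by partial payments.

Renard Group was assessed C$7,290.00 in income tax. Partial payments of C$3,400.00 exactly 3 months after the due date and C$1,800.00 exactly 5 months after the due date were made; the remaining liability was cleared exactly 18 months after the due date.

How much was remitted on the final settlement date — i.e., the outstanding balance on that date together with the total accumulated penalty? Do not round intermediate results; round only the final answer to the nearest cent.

Monthly rate = 6% ÷ 12 = 0.5%
Balance at month 3: C$7,290.0000 × (1 + 0.005)^3 = C$7,399.8977…
After C$3,400.00 payment: C$7,399.8977… − C$3,400.00 = C$3,999.8977…
Balance at month 5: C$3,999.8977… × (1 + 0.005)^2 = C$4,039.9966…
After C$1,800.00 payment: C$4,039.9966… − C$1,800.00 = C$2,239.9966…
Balance at month 18: C$2,239.9966… × (1 + 0.005)^13 = C$2,390.0455…
Penalty: 18 × 1% × C$7,290.00 = C$1,312.20
Final settlement = outstanding balance + penalty = C$2,390.0455… + C$1,312.20 = C$3,702.25

C$3,702.25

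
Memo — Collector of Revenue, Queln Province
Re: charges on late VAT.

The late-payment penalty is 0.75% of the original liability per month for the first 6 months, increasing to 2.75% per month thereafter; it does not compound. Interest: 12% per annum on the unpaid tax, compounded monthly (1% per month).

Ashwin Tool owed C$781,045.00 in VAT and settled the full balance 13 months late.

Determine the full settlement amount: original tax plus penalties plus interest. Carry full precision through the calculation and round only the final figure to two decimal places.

Penalty, months 1–6: 6 × 0.75% × C$781,045.00 = C$35,147.03…
Penalty, months 7–13: 7 × 2.75% × C$781,045.00 = C$150,351.16…
Interest: C$781,045.00 × ((1 + 0.01)^13 − 1) = C$781,045.00 × 0.1380933… = C$107,857.0662…
Total = C$781,045.00 + C$185,498.1875 + C$107,857.0662… = C$1,074,400.25

C$1,074,400.25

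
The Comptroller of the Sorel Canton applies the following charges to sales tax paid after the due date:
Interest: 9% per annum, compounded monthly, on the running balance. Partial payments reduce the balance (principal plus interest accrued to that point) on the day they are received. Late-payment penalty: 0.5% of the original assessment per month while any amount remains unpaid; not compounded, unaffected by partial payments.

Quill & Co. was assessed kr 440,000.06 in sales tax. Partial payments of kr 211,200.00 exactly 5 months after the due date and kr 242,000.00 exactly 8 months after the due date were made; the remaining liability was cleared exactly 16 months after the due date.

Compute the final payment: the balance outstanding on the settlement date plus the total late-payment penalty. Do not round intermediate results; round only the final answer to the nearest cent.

Monthly rate = 9% ÷ 12 = 0.75%
Balance at month 5: kr 440,000.0600 × (1 + 0.0075)^5 = kr 456,749.4255…
After kr 211,200.00 payment: kr 456,749.4255… − kr 211,200.00 = kr 245,549.4255…
Balance at month 8: kr 245,549.4255… × (1 + 0.0075)^3 = kr 251,115.8276…
After kr 242,000.00 payment: kr 251,115.8276… − kr 242,000.00 = kr 9,115.8276…
Balance at month 16: kr 9,115.8276… × (1 + 0.0075)^8 = kr 9,677.3521…
Penalty: 16 × 0.5% × kr 440,000.06 = kr 35,200.00…
Final settlement = outstanding balance + penalty = kr 9,677.3521… + kr 35,200.00… = kr 44,877.36

kr 44,877.36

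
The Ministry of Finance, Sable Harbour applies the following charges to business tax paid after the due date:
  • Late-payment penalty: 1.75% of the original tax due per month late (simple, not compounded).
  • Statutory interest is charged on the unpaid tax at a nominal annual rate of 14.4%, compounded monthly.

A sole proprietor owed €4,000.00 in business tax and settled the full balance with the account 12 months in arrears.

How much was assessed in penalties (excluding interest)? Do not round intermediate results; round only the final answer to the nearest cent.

€840.00

Late-payment penalty = 1.75% × €4,000.00 × 12 mo = €840.00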